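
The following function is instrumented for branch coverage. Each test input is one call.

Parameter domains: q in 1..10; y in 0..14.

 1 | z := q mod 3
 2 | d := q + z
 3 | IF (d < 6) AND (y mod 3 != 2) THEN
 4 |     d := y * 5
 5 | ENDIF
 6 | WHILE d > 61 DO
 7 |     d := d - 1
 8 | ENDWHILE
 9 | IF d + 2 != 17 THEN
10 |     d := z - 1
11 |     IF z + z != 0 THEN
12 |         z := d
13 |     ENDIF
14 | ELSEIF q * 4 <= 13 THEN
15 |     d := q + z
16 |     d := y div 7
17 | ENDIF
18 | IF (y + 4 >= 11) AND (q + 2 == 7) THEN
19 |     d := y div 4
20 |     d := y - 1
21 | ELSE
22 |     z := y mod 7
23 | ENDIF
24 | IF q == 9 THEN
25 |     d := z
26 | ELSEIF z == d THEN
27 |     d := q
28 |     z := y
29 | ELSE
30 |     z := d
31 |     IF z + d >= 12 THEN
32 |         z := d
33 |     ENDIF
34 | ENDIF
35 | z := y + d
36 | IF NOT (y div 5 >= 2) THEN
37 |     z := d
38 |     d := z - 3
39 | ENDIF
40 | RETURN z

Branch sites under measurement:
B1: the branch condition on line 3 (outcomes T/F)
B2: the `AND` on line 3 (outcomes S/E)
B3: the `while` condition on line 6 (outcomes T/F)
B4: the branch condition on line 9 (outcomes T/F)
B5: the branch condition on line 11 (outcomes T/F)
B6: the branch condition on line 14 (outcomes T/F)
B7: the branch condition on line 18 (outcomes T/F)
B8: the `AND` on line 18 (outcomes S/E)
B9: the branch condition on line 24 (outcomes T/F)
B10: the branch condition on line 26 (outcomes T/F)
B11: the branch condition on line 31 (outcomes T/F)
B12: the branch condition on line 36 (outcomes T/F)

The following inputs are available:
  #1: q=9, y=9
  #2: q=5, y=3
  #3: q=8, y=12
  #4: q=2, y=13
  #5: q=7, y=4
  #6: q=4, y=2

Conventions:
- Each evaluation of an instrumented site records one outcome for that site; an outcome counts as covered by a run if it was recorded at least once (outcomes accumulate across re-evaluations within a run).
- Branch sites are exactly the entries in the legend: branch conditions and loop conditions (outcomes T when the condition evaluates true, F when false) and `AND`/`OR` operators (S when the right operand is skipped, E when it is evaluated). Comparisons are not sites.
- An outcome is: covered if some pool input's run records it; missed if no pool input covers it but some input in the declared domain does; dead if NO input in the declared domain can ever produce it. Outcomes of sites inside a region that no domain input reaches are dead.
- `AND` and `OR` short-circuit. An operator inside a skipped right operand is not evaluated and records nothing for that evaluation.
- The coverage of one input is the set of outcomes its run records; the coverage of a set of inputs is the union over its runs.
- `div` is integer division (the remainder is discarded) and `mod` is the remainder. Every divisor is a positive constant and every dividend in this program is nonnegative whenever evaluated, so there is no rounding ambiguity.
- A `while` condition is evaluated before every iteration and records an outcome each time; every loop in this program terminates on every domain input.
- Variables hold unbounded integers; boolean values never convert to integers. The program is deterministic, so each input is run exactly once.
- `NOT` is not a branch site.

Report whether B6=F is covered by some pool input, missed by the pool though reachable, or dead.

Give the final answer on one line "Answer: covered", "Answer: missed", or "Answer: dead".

no pool input records B6=F
but domain input (q=4, y=3) does record it -> reachable, so missed

Answer: missed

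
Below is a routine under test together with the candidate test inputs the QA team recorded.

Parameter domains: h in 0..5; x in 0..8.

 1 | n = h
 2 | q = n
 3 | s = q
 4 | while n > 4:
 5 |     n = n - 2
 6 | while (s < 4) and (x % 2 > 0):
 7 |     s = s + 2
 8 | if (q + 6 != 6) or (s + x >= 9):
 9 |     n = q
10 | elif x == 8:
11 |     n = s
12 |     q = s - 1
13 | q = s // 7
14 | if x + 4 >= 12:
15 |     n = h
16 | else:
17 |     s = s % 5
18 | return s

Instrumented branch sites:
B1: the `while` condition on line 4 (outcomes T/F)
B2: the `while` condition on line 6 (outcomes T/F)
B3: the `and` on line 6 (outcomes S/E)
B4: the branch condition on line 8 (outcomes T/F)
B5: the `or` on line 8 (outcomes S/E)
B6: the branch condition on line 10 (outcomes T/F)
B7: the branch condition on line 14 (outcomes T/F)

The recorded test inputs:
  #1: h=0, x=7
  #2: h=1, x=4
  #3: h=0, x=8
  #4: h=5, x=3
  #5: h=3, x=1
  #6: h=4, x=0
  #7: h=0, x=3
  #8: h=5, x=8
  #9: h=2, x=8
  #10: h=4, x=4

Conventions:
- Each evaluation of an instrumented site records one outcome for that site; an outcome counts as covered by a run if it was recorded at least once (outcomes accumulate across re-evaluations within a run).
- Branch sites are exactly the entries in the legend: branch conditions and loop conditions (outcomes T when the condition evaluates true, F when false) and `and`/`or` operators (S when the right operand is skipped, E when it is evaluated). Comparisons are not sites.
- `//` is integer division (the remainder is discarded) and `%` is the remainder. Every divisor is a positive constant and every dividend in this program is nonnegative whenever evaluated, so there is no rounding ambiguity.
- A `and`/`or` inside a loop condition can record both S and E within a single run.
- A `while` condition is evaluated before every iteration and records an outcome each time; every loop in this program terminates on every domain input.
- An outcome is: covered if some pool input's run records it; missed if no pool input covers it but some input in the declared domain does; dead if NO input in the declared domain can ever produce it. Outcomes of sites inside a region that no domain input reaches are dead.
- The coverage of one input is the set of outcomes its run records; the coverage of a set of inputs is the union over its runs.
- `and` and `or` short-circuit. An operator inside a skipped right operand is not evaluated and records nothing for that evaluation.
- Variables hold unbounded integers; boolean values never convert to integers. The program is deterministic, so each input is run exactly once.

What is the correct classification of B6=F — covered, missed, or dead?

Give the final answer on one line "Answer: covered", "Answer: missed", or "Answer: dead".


B6=F is recorded by pool input(s) 7 -> covered
Answer: covered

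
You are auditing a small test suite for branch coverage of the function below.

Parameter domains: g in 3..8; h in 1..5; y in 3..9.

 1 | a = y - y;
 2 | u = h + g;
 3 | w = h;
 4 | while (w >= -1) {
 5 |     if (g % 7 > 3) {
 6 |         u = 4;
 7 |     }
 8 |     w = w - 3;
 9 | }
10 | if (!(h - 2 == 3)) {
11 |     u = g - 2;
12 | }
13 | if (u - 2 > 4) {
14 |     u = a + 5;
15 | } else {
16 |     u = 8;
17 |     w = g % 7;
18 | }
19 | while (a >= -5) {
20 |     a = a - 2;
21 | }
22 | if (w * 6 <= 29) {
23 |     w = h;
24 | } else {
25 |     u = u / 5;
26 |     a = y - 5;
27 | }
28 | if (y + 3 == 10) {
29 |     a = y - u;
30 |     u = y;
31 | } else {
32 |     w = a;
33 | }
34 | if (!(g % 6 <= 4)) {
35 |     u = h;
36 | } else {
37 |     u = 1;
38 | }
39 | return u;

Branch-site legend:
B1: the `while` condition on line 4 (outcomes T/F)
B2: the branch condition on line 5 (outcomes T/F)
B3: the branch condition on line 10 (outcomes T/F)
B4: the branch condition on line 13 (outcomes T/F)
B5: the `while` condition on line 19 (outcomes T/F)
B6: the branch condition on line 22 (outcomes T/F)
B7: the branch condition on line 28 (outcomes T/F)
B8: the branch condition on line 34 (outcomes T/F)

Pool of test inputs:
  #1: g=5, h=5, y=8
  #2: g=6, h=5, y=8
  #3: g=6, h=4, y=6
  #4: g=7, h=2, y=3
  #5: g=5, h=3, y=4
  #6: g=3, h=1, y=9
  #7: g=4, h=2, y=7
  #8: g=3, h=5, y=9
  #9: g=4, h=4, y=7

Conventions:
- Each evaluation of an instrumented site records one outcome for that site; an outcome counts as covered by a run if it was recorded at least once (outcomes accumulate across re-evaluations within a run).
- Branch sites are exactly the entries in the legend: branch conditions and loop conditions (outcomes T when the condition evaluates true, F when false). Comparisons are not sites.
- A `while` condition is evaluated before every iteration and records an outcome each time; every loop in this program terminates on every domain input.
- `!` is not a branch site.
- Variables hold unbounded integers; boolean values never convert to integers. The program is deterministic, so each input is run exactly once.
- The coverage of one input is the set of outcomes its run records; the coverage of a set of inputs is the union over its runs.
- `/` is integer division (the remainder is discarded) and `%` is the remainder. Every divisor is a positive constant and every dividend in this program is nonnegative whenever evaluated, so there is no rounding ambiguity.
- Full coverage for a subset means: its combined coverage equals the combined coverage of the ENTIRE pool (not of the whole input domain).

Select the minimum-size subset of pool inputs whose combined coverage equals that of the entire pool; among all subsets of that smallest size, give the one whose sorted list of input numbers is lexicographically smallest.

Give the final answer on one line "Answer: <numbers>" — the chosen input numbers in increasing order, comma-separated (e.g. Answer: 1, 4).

test 1 (g=5, h=5, y=8) hits B1=T, B1=F, B2=T, B3=F, B4=F, B5=T, B5=F, B6=F, B7=F, B8=T
test 2 (g=6, h=5, y=8) hits B1=T, B1=F, B2=T, B3=F, B4=F, B5=T, B5=F, B6=F, B7=F, B8=F
test 3 (g=6, h=4, y=6) hits B1=T, B1=F, B2=T, B3=T, B4=F, B5=T, B5=F, B6=F, B7=F, B8=F
test 4 (g=7, h=2, y=3) hits B1=T, B1=F, B2=F, B3=T, B4=F, B5=T, B5=F, B6=T, B7=F, B8=F
test 5 (g=5, h=3, y=4) hits B1=T, B1=F, B2=T, B3=T, B4=F, B5=T, B5=F, B6=F, B7=F, B8=T
test 6 (g=3, h=1, y=9) hits B1=T, B1=F, B2=F, B3=T, B4=F, B5=T, B5=F, B6=T, B7=F, B8=F
test 7 (g=4, h=2, y=7) hits B1=T, B1=F, B2=T, B3=T, B4=F, B5=T, B5=F, B6=T, B7=T, B8=F
test 8 (g=3, h=5, y=9) hits B1=T, B1=F, B2=F, B3=F, B4=T, B5=T, B5=F, B6=T, B7=F, B8=F
test 9 (g=4, h=4, y=7) hits B1=T, B1=F, B2=T, B3=T, B4=F, B5=T, B5=F, B6=T, B7=T, B8=F
together the pool reaches 16 outcomes: B1=T, B1=F, B2=T, B2=F, B3=T, B3=F, B4=T, B4=F, B5=T, B5=F, B6=T, B6=F, B7=T, B7=F, B8=T, B8=F
checked all size-1 subsets: none covers 16 outcomes (max 10/16)
checked all size-2 subsets: none covers 16 outcomes (max 15/16)
the canonical winner is {1, 7, 8}: size 3, full 16-outcome coverage, earliest index list among size-3 covers

Answer: 1, 7, 8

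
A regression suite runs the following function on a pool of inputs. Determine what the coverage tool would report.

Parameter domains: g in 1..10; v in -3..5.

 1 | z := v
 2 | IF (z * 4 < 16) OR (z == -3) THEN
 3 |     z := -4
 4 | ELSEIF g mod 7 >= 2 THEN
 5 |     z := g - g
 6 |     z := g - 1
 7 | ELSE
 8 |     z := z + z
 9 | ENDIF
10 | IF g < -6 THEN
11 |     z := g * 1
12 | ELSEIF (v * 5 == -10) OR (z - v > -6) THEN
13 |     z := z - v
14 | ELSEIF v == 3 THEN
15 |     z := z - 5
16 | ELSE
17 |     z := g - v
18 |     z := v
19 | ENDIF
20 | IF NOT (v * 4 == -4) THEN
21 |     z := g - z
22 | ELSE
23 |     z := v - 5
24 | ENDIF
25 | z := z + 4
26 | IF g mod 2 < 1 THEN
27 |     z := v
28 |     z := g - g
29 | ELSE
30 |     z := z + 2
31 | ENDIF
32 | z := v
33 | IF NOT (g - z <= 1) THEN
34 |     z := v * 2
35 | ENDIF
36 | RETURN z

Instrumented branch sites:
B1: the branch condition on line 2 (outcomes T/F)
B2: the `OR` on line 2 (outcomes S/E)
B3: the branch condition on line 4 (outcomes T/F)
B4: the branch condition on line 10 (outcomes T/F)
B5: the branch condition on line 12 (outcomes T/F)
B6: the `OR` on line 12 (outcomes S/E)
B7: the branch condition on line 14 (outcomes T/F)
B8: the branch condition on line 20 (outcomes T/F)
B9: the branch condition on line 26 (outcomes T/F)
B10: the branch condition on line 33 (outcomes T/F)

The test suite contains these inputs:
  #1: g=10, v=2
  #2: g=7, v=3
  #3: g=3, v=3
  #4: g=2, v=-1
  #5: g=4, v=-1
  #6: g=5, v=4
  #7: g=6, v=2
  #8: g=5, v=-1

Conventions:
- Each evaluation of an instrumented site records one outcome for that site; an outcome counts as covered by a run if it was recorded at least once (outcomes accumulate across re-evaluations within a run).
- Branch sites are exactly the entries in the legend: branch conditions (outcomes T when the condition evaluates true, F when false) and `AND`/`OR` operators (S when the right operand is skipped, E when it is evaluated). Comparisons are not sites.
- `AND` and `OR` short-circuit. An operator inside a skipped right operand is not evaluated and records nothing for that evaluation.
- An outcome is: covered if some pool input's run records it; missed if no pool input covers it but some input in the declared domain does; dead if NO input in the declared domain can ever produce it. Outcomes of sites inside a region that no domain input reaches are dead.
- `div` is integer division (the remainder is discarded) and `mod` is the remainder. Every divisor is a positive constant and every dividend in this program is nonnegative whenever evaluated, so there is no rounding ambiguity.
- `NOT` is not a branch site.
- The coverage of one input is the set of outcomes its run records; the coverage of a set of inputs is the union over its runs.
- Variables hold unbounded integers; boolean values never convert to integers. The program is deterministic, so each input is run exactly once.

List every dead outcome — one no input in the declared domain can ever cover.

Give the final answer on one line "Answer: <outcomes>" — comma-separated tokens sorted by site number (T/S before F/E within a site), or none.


sweeping the full domain (90 inputs) for each outcome:
  B4=T: no domain input ever produces it -> dead
  reachable outcomes have witnesses, e.g. B1=T (e.g. g=1, v=-3), B1=F (e.g. g=1, v=4), B2=S (e.g. g=1, v=-3), B2=E (e.g. g=1, v=4)
Answer: B4=T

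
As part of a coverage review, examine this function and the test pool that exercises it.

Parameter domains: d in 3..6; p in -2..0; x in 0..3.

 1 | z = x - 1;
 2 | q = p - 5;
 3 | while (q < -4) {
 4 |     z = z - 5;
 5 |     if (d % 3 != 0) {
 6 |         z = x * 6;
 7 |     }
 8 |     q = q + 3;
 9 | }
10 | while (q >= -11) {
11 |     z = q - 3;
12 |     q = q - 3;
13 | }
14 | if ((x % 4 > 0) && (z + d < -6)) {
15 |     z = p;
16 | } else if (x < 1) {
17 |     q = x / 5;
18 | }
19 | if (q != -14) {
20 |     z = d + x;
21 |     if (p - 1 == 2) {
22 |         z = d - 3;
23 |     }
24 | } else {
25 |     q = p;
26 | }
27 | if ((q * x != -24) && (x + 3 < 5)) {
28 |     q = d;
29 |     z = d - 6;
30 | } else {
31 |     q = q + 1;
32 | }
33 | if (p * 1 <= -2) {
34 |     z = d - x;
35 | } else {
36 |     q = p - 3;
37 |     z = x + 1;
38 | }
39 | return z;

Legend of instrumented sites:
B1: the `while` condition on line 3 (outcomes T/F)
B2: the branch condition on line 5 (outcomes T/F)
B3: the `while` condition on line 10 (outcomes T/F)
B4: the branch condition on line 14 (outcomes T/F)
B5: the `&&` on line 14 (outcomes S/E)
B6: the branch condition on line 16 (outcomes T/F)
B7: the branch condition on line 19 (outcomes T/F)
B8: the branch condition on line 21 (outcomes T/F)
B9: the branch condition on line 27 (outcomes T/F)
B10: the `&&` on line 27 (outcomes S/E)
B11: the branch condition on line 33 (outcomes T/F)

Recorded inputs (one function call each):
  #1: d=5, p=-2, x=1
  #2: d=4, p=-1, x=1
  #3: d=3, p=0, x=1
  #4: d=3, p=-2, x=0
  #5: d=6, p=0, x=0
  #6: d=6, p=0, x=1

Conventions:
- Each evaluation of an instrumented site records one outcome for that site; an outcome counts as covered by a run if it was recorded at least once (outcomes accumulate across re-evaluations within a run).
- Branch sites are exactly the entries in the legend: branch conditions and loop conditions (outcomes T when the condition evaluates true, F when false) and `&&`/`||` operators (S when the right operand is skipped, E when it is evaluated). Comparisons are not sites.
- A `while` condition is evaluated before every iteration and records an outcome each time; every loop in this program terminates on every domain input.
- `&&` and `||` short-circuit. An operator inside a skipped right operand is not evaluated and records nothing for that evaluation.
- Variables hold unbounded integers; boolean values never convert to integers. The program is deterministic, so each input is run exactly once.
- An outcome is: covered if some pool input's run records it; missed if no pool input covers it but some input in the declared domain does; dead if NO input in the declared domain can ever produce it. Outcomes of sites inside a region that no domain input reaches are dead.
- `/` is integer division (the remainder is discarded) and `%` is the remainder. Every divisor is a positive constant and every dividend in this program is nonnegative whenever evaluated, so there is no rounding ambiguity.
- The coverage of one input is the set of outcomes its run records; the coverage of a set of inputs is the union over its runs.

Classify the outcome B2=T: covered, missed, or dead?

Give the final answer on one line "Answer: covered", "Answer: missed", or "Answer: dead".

B2=T is recorded by pool input(s) 1, 2 -> covered

Answer: covered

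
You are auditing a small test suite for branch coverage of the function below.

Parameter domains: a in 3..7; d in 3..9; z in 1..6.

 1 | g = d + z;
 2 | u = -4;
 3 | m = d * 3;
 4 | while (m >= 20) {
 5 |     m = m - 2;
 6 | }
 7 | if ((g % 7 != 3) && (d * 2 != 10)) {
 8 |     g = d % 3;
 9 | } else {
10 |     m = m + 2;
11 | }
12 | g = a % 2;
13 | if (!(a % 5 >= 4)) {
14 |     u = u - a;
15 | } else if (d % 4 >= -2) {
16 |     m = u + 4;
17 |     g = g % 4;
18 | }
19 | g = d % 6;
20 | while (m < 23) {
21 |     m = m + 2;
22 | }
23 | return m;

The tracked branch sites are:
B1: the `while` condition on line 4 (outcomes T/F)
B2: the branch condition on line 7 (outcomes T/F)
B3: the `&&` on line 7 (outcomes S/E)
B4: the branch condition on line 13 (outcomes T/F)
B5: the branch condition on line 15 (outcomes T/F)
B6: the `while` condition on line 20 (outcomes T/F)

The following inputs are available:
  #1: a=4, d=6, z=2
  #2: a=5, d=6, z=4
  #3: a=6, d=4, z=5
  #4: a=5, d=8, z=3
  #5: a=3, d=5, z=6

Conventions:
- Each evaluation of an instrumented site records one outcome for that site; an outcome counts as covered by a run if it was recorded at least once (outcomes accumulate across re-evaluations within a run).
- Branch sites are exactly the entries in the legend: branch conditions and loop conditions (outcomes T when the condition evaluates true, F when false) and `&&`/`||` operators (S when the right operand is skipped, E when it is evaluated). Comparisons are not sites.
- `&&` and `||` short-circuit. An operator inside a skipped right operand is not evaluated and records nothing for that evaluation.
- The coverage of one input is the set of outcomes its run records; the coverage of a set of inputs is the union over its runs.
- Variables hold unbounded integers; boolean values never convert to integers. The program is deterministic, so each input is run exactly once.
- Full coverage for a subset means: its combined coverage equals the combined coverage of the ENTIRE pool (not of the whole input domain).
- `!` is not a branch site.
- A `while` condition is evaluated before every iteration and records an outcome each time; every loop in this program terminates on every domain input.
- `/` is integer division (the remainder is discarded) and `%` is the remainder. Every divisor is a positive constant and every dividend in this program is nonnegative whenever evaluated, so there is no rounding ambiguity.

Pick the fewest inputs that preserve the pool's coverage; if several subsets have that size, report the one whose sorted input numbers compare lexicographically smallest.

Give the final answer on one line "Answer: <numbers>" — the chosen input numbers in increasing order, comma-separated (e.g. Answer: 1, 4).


#1 (a=4, d=6, z=2) -> B1->F, B3->E, B2->T, B4->F, B5->T, B6->T, B6->T, B6->T, B6->T, B6->T, B6->T, B6->T, B6->T, B6->T, ...; covered: B1=F, B2=T, B3=E, B4=F, B5=T, B6=T, B6=F
#2 (a=5, d=6, z=4) -> B1->F, B3->S, B2->F, B4->T, B6->T, B6->T, B6->F; covered: B1=F, B2=F, B3=S, B4=T, B6=T, B6=F
#3 (a=6, d=4, z=5) -> B1->F, B3->E, B2->T, B4->T, B6->T, B6->T, B6->T, B6->T, B6->T, B6->T, B6->F; covered: B1=F, B2=T, B3=E, B4=T, B6=T, B6=F
#4 (a=5, d=8, z=3) -> B1->T, B1->T, B1->T, B1->F, B3->E, B2->T, B4->T, B6->T, B6->T, B6->T, B6->F; covered: B1=T, B1=F, B2=T, B3=E, B4=T, B6=T, B6=F
#5 (a=3, d=5, z=6) -> B1->F, B3->E, B2->F, B4->T, B6->T, B6->T, B6->T, B6->F; covered: B1=F, B2=F, B3=E, B4=T, B6=T, B6=F
pool-wide coverage (11 outcomes): B1=T, B1=F, B2=T, B2=F, B3=S, B3=E, B4=T, B4=F, B5=T, B6=T, B6=F
size 1 is not enough: best union over all size-1 subsets is 7/11
size 2 is not enough: best union over all size-2 subsets is 10/11
inputs {1, 2, 4} (size 3) cover everything; no size-3 subset with a lexicographically smaller index list covers all 11
Answer: 1, 2, 4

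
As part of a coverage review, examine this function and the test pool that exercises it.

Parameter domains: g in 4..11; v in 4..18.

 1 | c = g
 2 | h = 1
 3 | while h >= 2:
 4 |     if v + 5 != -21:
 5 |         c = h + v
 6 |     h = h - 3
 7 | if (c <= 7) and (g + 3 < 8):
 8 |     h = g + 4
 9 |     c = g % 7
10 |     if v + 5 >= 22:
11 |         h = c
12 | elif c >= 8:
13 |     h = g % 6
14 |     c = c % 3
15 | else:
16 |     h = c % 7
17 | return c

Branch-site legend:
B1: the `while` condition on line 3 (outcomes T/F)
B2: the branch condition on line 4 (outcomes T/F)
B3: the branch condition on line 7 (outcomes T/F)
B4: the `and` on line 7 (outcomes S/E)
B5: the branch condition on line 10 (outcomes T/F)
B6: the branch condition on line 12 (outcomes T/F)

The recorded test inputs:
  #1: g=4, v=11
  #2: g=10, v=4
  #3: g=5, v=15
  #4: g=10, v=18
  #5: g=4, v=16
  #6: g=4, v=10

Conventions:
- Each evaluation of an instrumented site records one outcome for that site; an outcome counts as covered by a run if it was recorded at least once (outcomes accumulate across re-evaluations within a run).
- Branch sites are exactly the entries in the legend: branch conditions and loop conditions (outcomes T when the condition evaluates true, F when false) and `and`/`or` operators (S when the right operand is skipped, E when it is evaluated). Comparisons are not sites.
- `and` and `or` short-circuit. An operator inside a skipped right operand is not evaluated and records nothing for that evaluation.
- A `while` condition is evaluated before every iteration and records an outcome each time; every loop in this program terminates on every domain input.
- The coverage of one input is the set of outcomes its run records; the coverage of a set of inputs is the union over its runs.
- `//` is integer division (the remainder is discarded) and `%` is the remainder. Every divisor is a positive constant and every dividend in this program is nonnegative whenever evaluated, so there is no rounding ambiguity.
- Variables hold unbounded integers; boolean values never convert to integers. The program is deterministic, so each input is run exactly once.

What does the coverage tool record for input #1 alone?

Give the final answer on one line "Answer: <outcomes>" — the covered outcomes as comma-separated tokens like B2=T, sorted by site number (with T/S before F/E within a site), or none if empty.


Event log for input #1 (g=4, v=11):
  B1->F, B4->E, B3->T, B5->F
as a set, this run covers: B1=F, B3=T, B4=E, B5=F
Answer: B1=F, B3=T, B4=E, B5=F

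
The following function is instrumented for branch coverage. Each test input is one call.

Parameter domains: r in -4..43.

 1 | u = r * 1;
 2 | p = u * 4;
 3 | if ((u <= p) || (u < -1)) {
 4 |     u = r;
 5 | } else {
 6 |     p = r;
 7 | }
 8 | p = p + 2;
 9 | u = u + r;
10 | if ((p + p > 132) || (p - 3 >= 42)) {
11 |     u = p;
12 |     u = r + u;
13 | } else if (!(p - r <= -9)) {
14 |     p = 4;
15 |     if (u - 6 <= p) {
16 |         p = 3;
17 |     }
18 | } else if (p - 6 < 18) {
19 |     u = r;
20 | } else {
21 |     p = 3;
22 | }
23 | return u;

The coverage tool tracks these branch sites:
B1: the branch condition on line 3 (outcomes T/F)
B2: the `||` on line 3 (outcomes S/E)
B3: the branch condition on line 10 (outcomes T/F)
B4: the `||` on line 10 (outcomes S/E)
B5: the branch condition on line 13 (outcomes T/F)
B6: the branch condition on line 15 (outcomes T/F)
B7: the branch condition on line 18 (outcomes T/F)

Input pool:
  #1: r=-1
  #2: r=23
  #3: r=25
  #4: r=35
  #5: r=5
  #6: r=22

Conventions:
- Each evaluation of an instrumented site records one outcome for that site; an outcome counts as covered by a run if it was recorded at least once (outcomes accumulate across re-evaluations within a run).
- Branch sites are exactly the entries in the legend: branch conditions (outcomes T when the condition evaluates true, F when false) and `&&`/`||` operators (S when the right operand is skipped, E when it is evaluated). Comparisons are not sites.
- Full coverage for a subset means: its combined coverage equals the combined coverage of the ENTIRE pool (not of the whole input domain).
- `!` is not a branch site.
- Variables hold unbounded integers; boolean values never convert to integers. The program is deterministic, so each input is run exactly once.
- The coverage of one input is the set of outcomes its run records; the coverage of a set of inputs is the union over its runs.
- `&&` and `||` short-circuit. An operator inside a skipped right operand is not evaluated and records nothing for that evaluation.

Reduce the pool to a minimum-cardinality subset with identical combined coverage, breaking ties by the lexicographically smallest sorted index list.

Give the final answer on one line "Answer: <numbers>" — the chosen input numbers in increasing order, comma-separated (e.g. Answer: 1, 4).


input #1 (r=-1): events B2->E, B1->F, B4->E, B3->F, B5->T, B6->T; covers B1=F, B2=E, B3=F, B4=E, B5=T, B6=T
input #2 (r=23): events B2->S, B1->T, B4->S, B3->T; covers B1=T, B2=S, B3=T, B4=S
input #3 (r=25): events B2->S, B1->T, B4->S, B3->T; covers B1=T, B2=S, B3=T, B4=S
input #4 (r=35): events B2->S, B1->T, B4->S, B3->T; covers B1=T, B2=S, B3=T, B4=S
input #5 (r=5): events B2->S, B1->T, B4->E, B3->F, B5->T, B6->T; covers B1=T, B2=S, B3=F, B4=E, B5=T, B6=T
input #6 (r=22): events B2->S, B1->T, B4->S, B3->T; covers B1=T, B2=S, B3=T, B4=S
pool-wide coverage (10 outcomes): B1=T, B1=F, B2=S, B2=E, B3=T, B3=F, B4=S, B4=E, B5=T, B6=T
checked all size-1 subsets: none covers 10 outcomes (max 6/10)
the canonical winner is {1, 2}: size 2, full 10-outcome coverage, earliest index list among size-2 covers
Answer: 1, 2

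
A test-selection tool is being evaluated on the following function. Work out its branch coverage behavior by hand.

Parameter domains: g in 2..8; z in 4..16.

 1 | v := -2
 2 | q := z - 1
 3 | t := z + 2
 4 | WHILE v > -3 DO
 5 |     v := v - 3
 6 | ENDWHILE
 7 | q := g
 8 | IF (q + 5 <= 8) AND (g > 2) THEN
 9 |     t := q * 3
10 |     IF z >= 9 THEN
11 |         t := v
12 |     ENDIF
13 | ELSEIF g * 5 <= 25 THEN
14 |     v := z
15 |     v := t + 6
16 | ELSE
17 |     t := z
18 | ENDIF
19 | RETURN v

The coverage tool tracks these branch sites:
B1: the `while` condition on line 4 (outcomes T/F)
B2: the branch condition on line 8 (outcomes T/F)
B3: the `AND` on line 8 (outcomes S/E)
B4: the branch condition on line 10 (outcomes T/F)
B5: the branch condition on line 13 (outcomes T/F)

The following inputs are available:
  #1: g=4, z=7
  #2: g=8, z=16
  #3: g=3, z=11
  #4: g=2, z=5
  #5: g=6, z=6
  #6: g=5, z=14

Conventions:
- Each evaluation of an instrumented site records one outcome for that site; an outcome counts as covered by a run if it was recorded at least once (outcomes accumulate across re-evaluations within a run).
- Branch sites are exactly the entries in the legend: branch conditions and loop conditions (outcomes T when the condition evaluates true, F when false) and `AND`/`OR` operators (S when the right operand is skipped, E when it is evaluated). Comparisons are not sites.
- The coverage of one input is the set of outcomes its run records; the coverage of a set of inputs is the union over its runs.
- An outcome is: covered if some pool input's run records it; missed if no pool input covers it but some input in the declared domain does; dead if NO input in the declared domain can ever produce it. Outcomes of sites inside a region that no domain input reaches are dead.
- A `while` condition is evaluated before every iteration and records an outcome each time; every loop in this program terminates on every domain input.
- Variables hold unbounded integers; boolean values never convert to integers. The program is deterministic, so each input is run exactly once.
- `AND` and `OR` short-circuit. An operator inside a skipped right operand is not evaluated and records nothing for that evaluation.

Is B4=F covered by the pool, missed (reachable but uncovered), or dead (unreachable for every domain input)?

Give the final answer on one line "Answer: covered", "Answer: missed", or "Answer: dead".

no pool input records B4=F
but domain input (g=3, z=4) does record it -> reachable, so missed

Answer: missed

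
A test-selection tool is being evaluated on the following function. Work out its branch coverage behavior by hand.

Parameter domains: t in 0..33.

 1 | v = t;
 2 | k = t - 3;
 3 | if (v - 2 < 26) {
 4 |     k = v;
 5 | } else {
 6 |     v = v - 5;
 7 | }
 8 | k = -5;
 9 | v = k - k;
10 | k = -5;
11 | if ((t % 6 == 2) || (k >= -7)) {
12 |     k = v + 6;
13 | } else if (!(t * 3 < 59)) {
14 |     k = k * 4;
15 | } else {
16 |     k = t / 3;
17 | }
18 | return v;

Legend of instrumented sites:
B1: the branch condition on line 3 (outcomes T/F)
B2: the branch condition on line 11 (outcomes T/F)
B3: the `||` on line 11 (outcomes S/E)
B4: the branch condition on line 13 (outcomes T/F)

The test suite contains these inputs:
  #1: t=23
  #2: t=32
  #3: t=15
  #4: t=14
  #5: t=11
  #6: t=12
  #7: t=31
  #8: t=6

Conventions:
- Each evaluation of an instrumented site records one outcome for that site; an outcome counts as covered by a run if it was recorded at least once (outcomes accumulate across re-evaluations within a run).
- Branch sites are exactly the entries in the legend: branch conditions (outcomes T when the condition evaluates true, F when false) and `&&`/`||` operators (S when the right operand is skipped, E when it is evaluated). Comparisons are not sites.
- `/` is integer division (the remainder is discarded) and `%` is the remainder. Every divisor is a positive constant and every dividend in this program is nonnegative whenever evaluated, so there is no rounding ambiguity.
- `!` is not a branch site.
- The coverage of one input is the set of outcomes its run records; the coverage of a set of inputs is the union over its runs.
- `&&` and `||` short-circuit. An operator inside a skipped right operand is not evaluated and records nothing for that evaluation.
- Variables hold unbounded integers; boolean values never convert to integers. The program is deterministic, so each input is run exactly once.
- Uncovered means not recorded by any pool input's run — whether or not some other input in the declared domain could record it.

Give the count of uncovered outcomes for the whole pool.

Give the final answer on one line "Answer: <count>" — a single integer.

test 1 (t=23) hits B1=T, B2=T, B3=E
test 2 (t=32) hits B1=F, B2=T, B3=S
test 3 (t=15) hits B1=T, B2=T, B3=E
test 4 (t=14) hits B1=T, B2=T, B3=S
test 5 (t=11) hits B1=T, B2=T, B3=E
test 6 (t=12) hits B1=T, B2=T, B3=E
test 7 (t=31) hits B1=F, B2=T, B3=E
test 8 (t=6) hits B1=T, B2=T, B3=E
union over the pool: B1=T, B1=F, B2=T, B3=S, B3=E
uncovered (3 of 8): B2=F, B4=T, B4=F

Answer: 3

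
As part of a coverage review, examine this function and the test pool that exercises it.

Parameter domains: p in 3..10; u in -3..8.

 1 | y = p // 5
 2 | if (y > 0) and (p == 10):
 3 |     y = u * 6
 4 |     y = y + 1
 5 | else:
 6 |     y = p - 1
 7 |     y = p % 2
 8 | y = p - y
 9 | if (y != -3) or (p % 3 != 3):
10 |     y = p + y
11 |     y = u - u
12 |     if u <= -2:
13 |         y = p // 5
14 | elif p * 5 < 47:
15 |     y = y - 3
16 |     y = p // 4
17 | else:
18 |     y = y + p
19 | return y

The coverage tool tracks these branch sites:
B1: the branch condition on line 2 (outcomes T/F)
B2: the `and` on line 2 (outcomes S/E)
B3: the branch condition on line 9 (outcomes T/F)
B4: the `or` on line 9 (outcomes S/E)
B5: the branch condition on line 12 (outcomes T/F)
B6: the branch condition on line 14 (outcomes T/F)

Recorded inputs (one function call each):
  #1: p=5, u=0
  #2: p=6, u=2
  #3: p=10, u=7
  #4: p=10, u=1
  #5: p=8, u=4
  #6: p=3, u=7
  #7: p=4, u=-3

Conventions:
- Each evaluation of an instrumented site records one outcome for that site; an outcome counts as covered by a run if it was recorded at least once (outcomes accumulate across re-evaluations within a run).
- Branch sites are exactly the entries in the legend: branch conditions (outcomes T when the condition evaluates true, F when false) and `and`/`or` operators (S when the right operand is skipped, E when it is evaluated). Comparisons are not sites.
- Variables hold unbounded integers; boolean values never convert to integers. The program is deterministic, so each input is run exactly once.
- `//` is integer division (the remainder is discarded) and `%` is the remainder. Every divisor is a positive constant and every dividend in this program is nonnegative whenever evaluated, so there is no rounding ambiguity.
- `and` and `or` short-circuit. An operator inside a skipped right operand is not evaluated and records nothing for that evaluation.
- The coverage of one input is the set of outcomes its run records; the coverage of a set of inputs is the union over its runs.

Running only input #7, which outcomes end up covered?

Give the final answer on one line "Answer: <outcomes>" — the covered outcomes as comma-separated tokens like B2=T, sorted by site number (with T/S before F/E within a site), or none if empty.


Running input #7 (p=4, u=-3), event by event:
  B2->S, B1->F, B4->S, B3->T, B5->T
distinct outcomes covered: B1=F, B2=S, B3=T, B4=S, B5=T
Answer: B1=F, B2=S, B3=T, B4=S, B5=T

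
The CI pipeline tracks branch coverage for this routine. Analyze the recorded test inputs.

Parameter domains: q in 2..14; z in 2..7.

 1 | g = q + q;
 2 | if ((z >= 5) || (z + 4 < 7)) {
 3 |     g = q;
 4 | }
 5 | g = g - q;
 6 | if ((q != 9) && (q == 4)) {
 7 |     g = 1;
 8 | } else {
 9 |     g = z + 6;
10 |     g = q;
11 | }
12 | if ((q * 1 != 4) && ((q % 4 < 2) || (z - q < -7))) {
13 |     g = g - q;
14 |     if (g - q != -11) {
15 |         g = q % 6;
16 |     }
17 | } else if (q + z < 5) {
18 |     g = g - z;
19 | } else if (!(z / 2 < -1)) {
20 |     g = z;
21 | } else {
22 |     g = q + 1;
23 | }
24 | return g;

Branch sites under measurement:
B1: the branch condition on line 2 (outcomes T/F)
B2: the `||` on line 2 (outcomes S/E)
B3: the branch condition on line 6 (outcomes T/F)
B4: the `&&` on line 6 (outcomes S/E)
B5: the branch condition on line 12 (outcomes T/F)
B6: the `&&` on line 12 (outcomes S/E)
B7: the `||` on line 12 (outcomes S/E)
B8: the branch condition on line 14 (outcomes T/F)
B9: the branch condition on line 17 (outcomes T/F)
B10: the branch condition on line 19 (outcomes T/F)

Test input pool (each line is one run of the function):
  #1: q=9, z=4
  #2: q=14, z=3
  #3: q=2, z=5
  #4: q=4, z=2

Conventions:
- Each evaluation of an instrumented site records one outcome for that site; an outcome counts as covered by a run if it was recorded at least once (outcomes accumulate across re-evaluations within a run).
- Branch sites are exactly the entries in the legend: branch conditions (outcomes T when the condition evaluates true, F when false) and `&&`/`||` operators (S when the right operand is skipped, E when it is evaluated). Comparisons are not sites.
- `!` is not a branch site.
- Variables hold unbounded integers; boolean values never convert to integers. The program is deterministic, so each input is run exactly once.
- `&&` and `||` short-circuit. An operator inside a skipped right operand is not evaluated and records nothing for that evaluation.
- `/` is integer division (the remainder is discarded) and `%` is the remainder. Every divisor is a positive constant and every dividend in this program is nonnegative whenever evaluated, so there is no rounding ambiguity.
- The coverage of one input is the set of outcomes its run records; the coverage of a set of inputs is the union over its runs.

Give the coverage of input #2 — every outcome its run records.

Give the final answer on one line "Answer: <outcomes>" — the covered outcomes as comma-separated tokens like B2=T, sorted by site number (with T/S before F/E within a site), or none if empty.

Running input #2 (q=14, z=3), event by event:
  B2->E, B1->F, B4->E, B3->F, B6->E, B7->E, B5->T, B8->T
deduplicating events, the covered set is: B1=F, B2=E, B3=F, B4=E, B5=T, B6=E, B7=E, B8=T

Answer: B1=F, B2=E, B3=F, B4=E, B5=T, B6=E, B7=E, B8=T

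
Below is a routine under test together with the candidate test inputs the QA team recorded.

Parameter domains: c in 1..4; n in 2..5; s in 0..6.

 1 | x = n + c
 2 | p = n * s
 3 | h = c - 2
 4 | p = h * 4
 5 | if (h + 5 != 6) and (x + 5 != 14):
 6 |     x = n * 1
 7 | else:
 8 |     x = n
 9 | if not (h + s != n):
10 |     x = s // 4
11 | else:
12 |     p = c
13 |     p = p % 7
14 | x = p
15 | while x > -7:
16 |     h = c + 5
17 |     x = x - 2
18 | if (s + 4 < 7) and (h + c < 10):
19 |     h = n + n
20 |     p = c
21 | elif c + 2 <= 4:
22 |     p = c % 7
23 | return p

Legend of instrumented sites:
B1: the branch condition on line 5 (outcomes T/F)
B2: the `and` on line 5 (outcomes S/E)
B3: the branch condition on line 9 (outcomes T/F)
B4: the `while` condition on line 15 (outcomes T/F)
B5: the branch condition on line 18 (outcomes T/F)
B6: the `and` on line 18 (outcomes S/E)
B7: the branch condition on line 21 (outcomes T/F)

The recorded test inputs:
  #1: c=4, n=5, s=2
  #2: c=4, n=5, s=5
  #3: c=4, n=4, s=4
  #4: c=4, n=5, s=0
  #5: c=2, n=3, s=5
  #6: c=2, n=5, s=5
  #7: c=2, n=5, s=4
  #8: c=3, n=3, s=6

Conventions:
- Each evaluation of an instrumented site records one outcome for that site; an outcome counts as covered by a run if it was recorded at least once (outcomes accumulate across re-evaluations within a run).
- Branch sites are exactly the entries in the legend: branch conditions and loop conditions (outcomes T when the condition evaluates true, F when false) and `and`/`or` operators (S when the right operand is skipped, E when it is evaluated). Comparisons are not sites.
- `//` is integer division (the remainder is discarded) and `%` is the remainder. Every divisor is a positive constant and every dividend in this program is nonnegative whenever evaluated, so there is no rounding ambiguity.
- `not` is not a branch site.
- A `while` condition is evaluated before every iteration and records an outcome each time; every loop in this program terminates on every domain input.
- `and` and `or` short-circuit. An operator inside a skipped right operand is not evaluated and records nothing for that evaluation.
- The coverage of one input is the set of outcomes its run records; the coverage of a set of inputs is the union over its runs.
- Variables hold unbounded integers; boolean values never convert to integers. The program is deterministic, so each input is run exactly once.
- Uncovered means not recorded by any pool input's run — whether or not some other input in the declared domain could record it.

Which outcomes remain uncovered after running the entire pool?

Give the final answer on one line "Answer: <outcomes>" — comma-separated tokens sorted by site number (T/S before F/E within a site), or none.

input #1, c=4, n=5, s=2: events B2->E, B1->F, B3->F, B4->T, B4->T, B4->T, B4->T, B4->T, B4->T, B4->F, B6->E, B5->F, B7->F; outcomes B1=F, B2=E, B3=F, B4=T, B4=F, B5=F, B6=E, B7=F
input #2, c=4, n=5, s=5: events B2->E, B1->F, B3->F, B4->T, B4->T, B4->T, B4->T, B4->T, B4->T, B4->F, B6->S, B5->F, B7->F; outcomes B1=F, B2=E, B3=F, B4=T, B4=F, B5=F, B6=S, B7=F
input #3, c=4, n=4, s=4: events B2->E, B1->T, B3->F, B4->T, B4->T, B4->T, B4->T, B4->T, B4->T, B4->F, B6->S, B5->F, B7->F; outcomes B1=T, B2=E, B3=F, B4=T, B4=F, B5=F, B6=S, B7=F
input #4, c=4, n=5, s=0: events B2->E, B1->F, B3->F, B4->T, B4->T, B4->T, B4->T, B4->T, B4->T, B4->F, B6->E, B5->F, B7->F; outcomes B1=F, B2=E, B3=F, B4=T, B4=F, B5=F, B6=E, B7=F
input #5, c=2, n=3, s=5: events B2->E, B1->T, B3->F, B4->T, B4->T, B4->T, B4->T, B4->T, B4->F, B6->S, B5->F, B7->T; outcomes B1=T, B2=E, B3=F, B4=T, B4=F, B5=F, B6=S, B7=T
input #6, c=2, n=5, s=5: events B2->E, B1->T, B3->T, B4->T, B4->T, B4->T, B4->T, B4->F, B6->S, B5->F, B7->T; outcomes B1=T, B2=E, B3=T, B4=T, B4=F, B5=F, B6=S, B7=T
input #7, c=2, n=5, s=4: events B2->E, B1->T, B3->F, B4->T, B4->T, B4->T, B4->T, B4->T, B4->F, B6->S, B5->F, B7->T; outcomes B1=T, B2=E, B3=F, B4=T, B4=F, B5=F, B6=S, B7=T
input #8, c=3, n=3, s=6: events B2->S, B1->F, B3->F, B4->T, B4->T, B4->T, B4->T, B4->T, B4->F, B6->S, B5->F, B7->F; outcomes B1=F, B2=S, B3=F, B4=T, B4=F, B5=F, B6=S, B7=F
union over the pool: B1=T, B1=F, B2=S, B2=E, B3=T, B3=F, B4=T, B4=F, B5=F, B6=S, B6=E, B7=T, B7=F
uncovered (1 of 14): B5=T

Answer: B5=T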